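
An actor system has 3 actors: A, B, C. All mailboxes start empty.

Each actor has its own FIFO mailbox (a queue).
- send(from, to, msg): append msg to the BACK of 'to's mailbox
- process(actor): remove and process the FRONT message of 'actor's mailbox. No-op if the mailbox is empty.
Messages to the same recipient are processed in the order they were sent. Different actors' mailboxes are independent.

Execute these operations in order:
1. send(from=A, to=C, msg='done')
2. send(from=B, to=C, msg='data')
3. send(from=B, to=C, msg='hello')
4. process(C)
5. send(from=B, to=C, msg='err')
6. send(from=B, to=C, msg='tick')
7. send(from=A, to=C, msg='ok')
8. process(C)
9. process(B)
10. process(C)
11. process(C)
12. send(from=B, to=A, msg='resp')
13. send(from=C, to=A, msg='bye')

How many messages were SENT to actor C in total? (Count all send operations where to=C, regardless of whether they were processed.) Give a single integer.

After 1 (send(from=A, to=C, msg='done')): A:[] B:[] C:[done]
After 2 (send(from=B, to=C, msg='data')): A:[] B:[] C:[done,data]
After 3 (send(from=B, to=C, msg='hello')): A:[] B:[] C:[done,data,hello]
After 4 (process(C)): A:[] B:[] C:[data,hello]
After 5 (send(from=B, to=C, msg='err')): A:[] B:[] C:[data,hello,err]
After 6 (send(from=B, to=C, msg='tick')): A:[] B:[] C:[data,hello,err,tick]
After 7 (send(from=A, to=C, msg='ok')): A:[] B:[] C:[data,hello,err,tick,ok]
After 8 (process(C)): A:[] B:[] C:[hello,err,tick,ok]
After 9 (process(B)): A:[] B:[] C:[hello,err,tick,ok]
After 10 (process(C)): A:[] B:[] C:[err,tick,ok]
After 11 (process(C)): A:[] B:[] C:[tick,ok]
After 12 (send(from=B, to=A, msg='resp')): A:[resp] B:[] C:[tick,ok]
After 13 (send(from=C, to=A, msg='bye')): A:[resp,bye] B:[] C:[tick,ok]

Answer: 6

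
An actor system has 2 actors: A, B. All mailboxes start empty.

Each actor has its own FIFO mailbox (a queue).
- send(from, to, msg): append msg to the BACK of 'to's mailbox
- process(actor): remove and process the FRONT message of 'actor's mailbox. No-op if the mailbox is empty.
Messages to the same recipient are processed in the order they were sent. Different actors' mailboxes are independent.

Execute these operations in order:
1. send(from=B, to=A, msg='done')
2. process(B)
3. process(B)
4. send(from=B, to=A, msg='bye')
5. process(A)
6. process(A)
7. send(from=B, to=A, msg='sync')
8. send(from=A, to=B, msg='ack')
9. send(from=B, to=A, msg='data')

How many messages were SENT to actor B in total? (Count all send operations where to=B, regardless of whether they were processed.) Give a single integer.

Answer: 1

Derivation:
After 1 (send(from=B, to=A, msg='done')): A:[done] B:[]
After 2 (process(B)): A:[done] B:[]
After 3 (process(B)): A:[done] B:[]
After 4 (send(from=B, to=A, msg='bye')): A:[done,bye] B:[]
After 5 (process(A)): A:[bye] B:[]
After 6 (process(A)): A:[] B:[]
After 7 (send(from=B, to=A, msg='sync')): A:[sync] B:[]
After 8 (send(from=A, to=B, msg='ack')): A:[sync] B:[ack]
After 9 (send(from=B, to=A, msg='data')): A:[sync,data] B:[ack]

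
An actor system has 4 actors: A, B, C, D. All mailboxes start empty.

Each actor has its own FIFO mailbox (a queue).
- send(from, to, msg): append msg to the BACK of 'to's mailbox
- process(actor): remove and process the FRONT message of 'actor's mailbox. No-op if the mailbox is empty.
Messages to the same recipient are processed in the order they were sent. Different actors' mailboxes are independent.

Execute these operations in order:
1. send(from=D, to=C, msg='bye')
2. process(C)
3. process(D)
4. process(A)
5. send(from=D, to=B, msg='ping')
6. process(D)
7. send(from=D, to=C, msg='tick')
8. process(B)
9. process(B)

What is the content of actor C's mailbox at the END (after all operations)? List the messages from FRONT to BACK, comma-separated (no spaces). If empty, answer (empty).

Answer: tick

Derivation:
After 1 (send(from=D, to=C, msg='bye')): A:[] B:[] C:[bye] D:[]
After 2 (process(C)): A:[] B:[] C:[] D:[]
After 3 (process(D)): A:[] B:[] C:[] D:[]
After 4 (process(A)): A:[] B:[] C:[] D:[]
After 5 (send(from=D, to=B, msg='ping')): A:[] B:[ping] C:[] D:[]
After 6 (process(D)): A:[] B:[ping] C:[] D:[]
After 7 (send(from=D, to=C, msg='tick')): A:[] B:[ping] C:[tick] D:[]
After 8 (process(B)): A:[] B:[] C:[tick] D:[]
After 9 (process(B)): A:[] B:[] C:[tick] D:[]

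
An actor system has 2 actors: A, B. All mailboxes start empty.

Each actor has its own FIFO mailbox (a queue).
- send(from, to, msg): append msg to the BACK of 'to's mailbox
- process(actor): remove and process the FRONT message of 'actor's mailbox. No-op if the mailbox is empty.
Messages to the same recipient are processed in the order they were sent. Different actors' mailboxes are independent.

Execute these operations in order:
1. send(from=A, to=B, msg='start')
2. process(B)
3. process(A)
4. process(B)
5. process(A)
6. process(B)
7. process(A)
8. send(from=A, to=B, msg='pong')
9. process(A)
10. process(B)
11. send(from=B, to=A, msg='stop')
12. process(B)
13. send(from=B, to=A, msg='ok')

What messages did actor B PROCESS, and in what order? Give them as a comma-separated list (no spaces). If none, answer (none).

Answer: start,pong

Derivation:
After 1 (send(from=A, to=B, msg='start')): A:[] B:[start]
After 2 (process(B)): A:[] B:[]
After 3 (process(A)): A:[] B:[]
After 4 (process(B)): A:[] B:[]
After 5 (process(A)): A:[] B:[]
After 6 (process(B)): A:[] B:[]
After 7 (process(A)): A:[] B:[]
After 8 (send(from=A, to=B, msg='pong')): A:[] B:[pong]
After 9 (process(A)): A:[] B:[pong]
After 10 (process(B)): A:[] B:[]
After 11 (send(from=B, to=A, msg='stop')): A:[stop] B:[]
After 12 (process(B)): A:[stop] B:[]
After 13 (send(from=B, to=A, msg='ok')): A:[stop,ok] B:[]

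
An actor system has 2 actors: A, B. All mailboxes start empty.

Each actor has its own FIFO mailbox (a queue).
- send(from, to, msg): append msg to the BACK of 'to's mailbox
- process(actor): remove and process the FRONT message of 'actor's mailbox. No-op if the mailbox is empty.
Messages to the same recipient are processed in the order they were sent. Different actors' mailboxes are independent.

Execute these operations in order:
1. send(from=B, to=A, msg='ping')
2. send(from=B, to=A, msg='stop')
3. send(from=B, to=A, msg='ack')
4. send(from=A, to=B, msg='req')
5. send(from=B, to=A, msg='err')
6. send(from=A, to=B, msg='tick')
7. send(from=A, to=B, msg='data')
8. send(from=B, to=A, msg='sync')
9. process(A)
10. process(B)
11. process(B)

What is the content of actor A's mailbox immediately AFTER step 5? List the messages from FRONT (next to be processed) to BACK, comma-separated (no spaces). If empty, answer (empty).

After 1 (send(from=B, to=A, msg='ping')): A:[ping] B:[]
After 2 (send(from=B, to=A, msg='stop')): A:[ping,stop] B:[]
After 3 (send(from=B, to=A, msg='ack')): A:[ping,stop,ack] B:[]
After 4 (send(from=A, to=B, msg='req')): A:[ping,stop,ack] B:[req]
After 5 (send(from=B, to=A, msg='err')): A:[ping,stop,ack,err] B:[req]

ping,stop,ack,err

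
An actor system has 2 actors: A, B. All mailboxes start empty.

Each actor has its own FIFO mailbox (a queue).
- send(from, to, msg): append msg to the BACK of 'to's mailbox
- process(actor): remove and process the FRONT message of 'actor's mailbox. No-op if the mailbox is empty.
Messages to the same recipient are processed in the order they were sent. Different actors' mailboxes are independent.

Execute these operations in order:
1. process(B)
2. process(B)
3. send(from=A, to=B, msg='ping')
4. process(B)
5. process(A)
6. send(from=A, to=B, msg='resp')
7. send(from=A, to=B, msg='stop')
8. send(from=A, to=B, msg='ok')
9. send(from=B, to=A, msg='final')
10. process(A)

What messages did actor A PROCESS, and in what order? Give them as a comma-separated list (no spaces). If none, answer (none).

Answer: final

Derivation:
After 1 (process(B)): A:[] B:[]
After 2 (process(B)): A:[] B:[]
After 3 (send(from=A, to=B, msg='ping')): A:[] B:[ping]
After 4 (process(B)): A:[] B:[]
After 5 (process(A)): A:[] B:[]
After 6 (send(from=A, to=B, msg='resp')): A:[] B:[resp]
After 7 (send(from=A, to=B, msg='stop')): A:[] B:[resp,stop]
After 8 (send(from=A, to=B, msg='ok')): A:[] B:[resp,stop,ok]
After 9 (send(from=B, to=A, msg='final')): A:[final] B:[resp,stop,ok]
After 10 (process(A)): A:[] B:[resp,stop,ok]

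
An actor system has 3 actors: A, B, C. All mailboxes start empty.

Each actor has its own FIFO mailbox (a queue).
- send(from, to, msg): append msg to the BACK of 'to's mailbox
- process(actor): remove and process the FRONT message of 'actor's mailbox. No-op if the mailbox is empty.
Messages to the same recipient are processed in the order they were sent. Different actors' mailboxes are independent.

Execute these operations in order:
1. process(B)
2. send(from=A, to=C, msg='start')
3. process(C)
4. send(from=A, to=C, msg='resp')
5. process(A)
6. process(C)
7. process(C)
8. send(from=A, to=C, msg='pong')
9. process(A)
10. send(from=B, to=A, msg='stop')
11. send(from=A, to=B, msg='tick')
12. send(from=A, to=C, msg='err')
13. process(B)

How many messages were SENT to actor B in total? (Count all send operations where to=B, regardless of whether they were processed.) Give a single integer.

After 1 (process(B)): A:[] B:[] C:[]
After 2 (send(from=A, to=C, msg='start')): A:[] B:[] C:[start]
After 3 (process(C)): A:[] B:[] C:[]
After 4 (send(from=A, to=C, msg='resp')): A:[] B:[] C:[resp]
After 5 (process(A)): A:[] B:[] C:[resp]
After 6 (process(C)): A:[] B:[] C:[]
After 7 (process(C)): A:[] B:[] C:[]
After 8 (send(from=A, to=C, msg='pong')): A:[] B:[] C:[pong]
After 9 (process(A)): A:[] B:[] C:[pong]
After 10 (send(from=B, to=A, msg='stop')): A:[stop] B:[] C:[pong]
After 11 (send(from=A, to=B, msg='tick')): A:[stop] B:[tick] C:[pong]
After 12 (send(from=A, to=C, msg='err')): A:[stop] B:[tick] C:[pong,err]
After 13 (process(B)): A:[stop] B:[] C:[pong,err]

Answer: 1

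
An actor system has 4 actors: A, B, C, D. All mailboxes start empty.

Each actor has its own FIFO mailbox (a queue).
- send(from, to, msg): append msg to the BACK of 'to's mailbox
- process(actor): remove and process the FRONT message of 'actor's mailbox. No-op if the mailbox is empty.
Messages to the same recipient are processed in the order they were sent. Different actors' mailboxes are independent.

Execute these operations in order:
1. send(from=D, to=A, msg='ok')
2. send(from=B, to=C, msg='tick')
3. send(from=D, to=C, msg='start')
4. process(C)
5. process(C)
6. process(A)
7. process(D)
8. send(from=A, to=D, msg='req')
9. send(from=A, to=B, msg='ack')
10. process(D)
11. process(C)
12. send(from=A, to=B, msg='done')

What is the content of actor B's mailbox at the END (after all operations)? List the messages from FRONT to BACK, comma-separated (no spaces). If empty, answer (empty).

After 1 (send(from=D, to=A, msg='ok')): A:[ok] B:[] C:[] D:[]
After 2 (send(from=B, to=C, msg='tick')): A:[ok] B:[] C:[tick] D:[]
After 3 (send(from=D, to=C, msg='start')): A:[ok] B:[] C:[tick,start] D:[]
After 4 (process(C)): A:[ok] B:[] C:[start] D:[]
After 5 (process(C)): A:[ok] B:[] C:[] D:[]
After 6 (process(A)): A:[] B:[] C:[] D:[]
After 7 (process(D)): A:[] B:[] C:[] D:[]
After 8 (send(from=A, to=D, msg='req')): A:[] B:[] C:[] D:[req]
After 9 (send(from=A, to=B, msg='ack')): A:[] B:[ack] C:[] D:[req]
After 10 (process(D)): A:[] B:[ack] C:[] D:[]
After 11 (process(C)): A:[] B:[ack] C:[] D:[]
After 12 (send(from=A, to=B, msg='done')): A:[] B:[ack,done] C:[] D:[]

Answer: ack,done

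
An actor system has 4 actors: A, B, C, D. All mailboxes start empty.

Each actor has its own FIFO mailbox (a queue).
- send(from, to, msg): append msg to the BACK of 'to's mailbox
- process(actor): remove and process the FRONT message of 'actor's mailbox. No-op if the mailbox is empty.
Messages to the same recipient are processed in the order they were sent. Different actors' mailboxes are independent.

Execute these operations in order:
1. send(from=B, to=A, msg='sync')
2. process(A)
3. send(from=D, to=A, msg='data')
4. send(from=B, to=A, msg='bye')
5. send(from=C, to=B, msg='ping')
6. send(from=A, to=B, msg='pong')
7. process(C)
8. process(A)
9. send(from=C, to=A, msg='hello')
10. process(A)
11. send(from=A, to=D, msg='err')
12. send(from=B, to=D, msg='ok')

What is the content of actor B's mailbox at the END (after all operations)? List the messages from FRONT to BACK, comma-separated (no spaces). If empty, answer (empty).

Answer: ping,pong

Derivation:
After 1 (send(from=B, to=A, msg='sync')): A:[sync] B:[] C:[] D:[]
After 2 (process(A)): A:[] B:[] C:[] D:[]
After 3 (send(from=D, to=A, msg='data')): A:[data] B:[] C:[] D:[]
After 4 (send(from=B, to=A, msg='bye')): A:[data,bye] B:[] C:[] D:[]
After 5 (send(from=C, to=B, msg='ping')): A:[data,bye] B:[ping] C:[] D:[]
After 6 (send(from=A, to=B, msg='pong')): A:[data,bye] B:[ping,pong] C:[] D:[]
After 7 (process(C)): A:[data,bye] B:[ping,pong] C:[] D:[]
After 8 (process(A)): A:[bye] B:[ping,pong] C:[] D:[]
After 9 (send(from=C, to=A, msg='hello')): A:[bye,hello] B:[ping,pong] C:[] D:[]
After 10 (process(A)): A:[hello] B:[ping,pong] C:[] D:[]
After 11 (send(from=A, to=D, msg='err')): A:[hello] B:[ping,pong] C:[] D:[err]
After 12 (send(from=B, to=D, msg='ok')): A:[hello] B:[ping,pong] C:[] D:[err,ok]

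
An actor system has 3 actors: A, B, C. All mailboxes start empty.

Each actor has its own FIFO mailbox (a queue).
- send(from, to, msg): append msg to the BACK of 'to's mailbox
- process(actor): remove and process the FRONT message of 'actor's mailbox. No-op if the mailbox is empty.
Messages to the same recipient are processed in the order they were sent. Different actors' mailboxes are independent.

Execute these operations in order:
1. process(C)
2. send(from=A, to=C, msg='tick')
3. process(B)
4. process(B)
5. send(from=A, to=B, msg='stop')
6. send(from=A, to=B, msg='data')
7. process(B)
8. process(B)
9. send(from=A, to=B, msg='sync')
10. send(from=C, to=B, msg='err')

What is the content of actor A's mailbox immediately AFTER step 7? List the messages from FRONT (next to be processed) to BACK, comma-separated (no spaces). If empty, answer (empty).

After 1 (process(C)): A:[] B:[] C:[]
After 2 (send(from=A, to=C, msg='tick')): A:[] B:[] C:[tick]
After 3 (process(B)): A:[] B:[] C:[tick]
After 4 (process(B)): A:[] B:[] C:[tick]
After 5 (send(from=A, to=B, msg='stop')): A:[] B:[stop] C:[tick]
After 6 (send(from=A, to=B, msg='data')): A:[] B:[stop,data] C:[tick]
After 7 (process(B)): A:[] B:[data] C:[tick]

(empty)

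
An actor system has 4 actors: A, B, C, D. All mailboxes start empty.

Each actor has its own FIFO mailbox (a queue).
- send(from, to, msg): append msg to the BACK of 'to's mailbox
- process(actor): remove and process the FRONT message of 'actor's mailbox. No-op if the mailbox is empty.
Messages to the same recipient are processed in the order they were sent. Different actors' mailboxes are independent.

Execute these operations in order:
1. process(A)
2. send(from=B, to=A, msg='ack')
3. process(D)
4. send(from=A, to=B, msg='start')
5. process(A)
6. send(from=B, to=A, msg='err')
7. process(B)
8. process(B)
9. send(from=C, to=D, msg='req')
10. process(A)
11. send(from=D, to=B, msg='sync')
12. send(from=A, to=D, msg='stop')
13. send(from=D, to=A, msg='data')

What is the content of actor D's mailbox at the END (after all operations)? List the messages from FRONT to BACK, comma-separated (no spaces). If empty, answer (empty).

After 1 (process(A)): A:[] B:[] C:[] D:[]
After 2 (send(from=B, to=A, msg='ack')): A:[ack] B:[] C:[] D:[]
After 3 (process(D)): A:[ack] B:[] C:[] D:[]
After 4 (send(from=A, to=B, msg='start')): A:[ack] B:[start] C:[] D:[]
After 5 (process(A)): A:[] B:[start] C:[] D:[]
After 6 (send(from=B, to=A, msg='err')): A:[err] B:[start] C:[] D:[]
After 7 (process(B)): A:[err] B:[] C:[] D:[]
After 8 (process(B)): A:[err] B:[] C:[] D:[]
After 9 (send(from=C, to=D, msg='req')): A:[err] B:[] C:[] D:[req]
After 10 (process(A)): A:[] B:[] C:[] D:[req]
After 11 (send(from=D, to=B, msg='sync')): A:[] B:[sync] C:[] D:[req]
After 12 (send(from=A, to=D, msg='stop')): A:[] B:[sync] C:[] D:[req,stop]
After 13 (send(from=D, to=A, msg='data')): A:[data] B:[sync] C:[] D:[req,stop]

Answer: req,stop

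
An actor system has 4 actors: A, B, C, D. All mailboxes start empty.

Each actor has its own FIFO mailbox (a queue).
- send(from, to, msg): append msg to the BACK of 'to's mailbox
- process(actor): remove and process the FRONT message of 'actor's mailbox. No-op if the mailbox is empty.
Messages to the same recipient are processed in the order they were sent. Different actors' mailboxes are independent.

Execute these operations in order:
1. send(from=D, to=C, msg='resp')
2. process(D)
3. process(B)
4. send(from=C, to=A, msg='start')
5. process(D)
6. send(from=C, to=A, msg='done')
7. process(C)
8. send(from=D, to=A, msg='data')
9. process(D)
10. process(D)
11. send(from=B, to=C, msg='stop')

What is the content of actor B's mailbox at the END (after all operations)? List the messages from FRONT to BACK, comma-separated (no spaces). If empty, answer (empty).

Answer: (empty)

Derivation:
After 1 (send(from=D, to=C, msg='resp')): A:[] B:[] C:[resp] D:[]
After 2 (process(D)): A:[] B:[] C:[resp] D:[]
After 3 (process(B)): A:[] B:[] C:[resp] D:[]
After 4 (send(from=C, to=A, msg='start')): A:[start] B:[] C:[resp] D:[]
After 5 (process(D)): A:[start] B:[] C:[resp] D:[]
After 6 (send(from=C, to=A, msg='done')): A:[start,done] B:[] C:[resp] D:[]
After 7 (process(C)): A:[start,done] B:[] C:[] D:[]
After 8 (send(from=D, to=A, msg='data')): A:[start,done,data] B:[] C:[] D:[]
After 9 (process(D)): A:[start,done,data] B:[] C:[] D:[]
After 10 (process(D)): A:[start,done,data] B:[] C:[] D:[]
After 11 (send(from=B, to=C, msg='stop')): A:[start,done,data] B:[] C:[stop] D:[]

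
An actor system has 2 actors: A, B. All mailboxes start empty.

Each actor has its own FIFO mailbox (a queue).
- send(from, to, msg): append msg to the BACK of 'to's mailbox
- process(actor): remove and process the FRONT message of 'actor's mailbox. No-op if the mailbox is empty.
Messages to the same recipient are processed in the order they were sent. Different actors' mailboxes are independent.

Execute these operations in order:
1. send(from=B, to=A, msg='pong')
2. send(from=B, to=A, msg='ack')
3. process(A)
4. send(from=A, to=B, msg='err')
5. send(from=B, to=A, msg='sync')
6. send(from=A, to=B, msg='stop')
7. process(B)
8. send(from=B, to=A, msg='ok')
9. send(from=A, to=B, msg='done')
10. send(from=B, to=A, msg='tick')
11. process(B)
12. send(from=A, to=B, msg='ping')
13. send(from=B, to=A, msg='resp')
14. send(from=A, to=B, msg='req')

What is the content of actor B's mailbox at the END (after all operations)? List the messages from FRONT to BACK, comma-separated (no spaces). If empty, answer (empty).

After 1 (send(from=B, to=A, msg='pong')): A:[pong] B:[]
After 2 (send(from=B, to=A, msg='ack')): A:[pong,ack] B:[]
After 3 (process(A)): A:[ack] B:[]
After 4 (send(from=A, to=B, msg='err')): A:[ack] B:[err]
After 5 (send(from=B, to=A, msg='sync')): A:[ack,sync] B:[err]
After 6 (send(from=A, to=B, msg='stop')): A:[ack,sync] B:[err,stop]
After 7 (process(B)): A:[ack,sync] B:[stop]
After 8 (send(from=B, to=A, msg='ok')): A:[ack,sync,ok] B:[stop]
After 9 (send(from=A, to=B, msg='done')): A:[ack,sync,ok] B:[stop,done]
After 10 (send(from=B, to=A, msg='tick')): A:[ack,sync,ok,tick] B:[stop,done]
After 11 (process(B)): A:[ack,sync,ok,tick] B:[done]
After 12 (send(from=A, to=B, msg='ping')): A:[ack,sync,ok,tick] B:[done,ping]
After 13 (send(from=B, to=A, msg='resp')): A:[ack,sync,ok,tick,resp] B:[done,ping]
After 14 (send(from=A, to=B, msg='req')): A:[ack,sync,ok,tick,resp] B:[done,ping,req]

Answer: done,ping,req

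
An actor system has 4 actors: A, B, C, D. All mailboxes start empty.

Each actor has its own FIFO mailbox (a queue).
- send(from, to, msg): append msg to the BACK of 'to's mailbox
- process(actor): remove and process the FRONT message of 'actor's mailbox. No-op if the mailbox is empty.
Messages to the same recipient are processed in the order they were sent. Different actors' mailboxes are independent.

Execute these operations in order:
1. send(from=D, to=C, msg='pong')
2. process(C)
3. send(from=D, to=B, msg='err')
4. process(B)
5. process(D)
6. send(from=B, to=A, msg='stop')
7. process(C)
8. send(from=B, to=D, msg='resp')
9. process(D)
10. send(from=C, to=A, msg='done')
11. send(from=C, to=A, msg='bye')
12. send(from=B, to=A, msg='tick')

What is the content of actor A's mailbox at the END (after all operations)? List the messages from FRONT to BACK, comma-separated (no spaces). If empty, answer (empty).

Answer: stop,done,bye,tick

Derivation:
After 1 (send(from=D, to=C, msg='pong')): A:[] B:[] C:[pong] D:[]
After 2 (process(C)): A:[] B:[] C:[] D:[]
After 3 (send(from=D, to=B, msg='err')): A:[] B:[err] C:[] D:[]
After 4 (process(B)): A:[] B:[] C:[] D:[]
After 5 (process(D)): A:[] B:[] C:[] D:[]
After 6 (send(from=B, to=A, msg='stop')): A:[stop] B:[] C:[] D:[]
After 7 (process(C)): A:[stop] B:[] C:[] D:[]
After 8 (send(from=B, to=D, msg='resp')): A:[stop] B:[] C:[] D:[resp]
After 9 (process(D)): A:[stop] B:[] C:[] D:[]
After 10 (send(from=C, to=A, msg='done')): A:[stop,done] B:[] C:[] D:[]
After 11 (send(from=C, to=A, msg='bye')): A:[stop,done,bye] B:[] C:[] D:[]
After 12 (send(from=B, to=A, msg='tick')): A:[stop,done,bye,tick] B:[] C:[] D:[]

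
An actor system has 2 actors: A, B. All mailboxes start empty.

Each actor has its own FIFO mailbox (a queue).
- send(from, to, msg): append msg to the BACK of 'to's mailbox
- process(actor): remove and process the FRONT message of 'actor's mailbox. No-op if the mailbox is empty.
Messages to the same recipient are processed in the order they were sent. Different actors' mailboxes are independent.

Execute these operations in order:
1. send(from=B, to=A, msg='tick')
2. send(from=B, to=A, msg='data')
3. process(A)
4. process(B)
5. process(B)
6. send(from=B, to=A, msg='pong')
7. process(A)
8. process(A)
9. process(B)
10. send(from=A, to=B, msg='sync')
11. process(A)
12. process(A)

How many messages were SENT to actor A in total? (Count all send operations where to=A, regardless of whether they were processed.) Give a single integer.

Answer: 3

Derivation:
After 1 (send(from=B, to=A, msg='tick')): A:[tick] B:[]
After 2 (send(from=B, to=A, msg='data')): A:[tick,data] B:[]
After 3 (process(A)): A:[data] B:[]
After 4 (process(B)): A:[data] B:[]
After 5 (process(B)): A:[data] B:[]
After 6 (send(from=B, to=A, msg='pong')): A:[data,pong] B:[]
After 7 (process(A)): A:[pong] B:[]
After 8 (process(A)): A:[] B:[]
After 9 (process(B)): A:[] B:[]
After 10 (send(from=A, to=B, msg='sync')): A:[] B:[sync]
After 11 (process(A)): A:[] B:[sync]
After 12 (process(A)): A:[] B:[sync]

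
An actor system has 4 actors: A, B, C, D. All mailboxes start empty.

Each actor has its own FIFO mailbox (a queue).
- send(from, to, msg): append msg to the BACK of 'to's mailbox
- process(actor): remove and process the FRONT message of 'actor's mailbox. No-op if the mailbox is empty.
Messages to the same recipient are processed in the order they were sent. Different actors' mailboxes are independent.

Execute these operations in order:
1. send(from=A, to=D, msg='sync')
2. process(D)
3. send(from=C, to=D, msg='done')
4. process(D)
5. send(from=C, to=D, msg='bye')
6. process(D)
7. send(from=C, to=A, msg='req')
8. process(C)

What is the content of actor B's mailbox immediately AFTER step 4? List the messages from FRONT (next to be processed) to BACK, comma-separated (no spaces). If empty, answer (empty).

After 1 (send(from=A, to=D, msg='sync')): A:[] B:[] C:[] D:[sync]
After 2 (process(D)): A:[] B:[] C:[] D:[]
After 3 (send(from=C, to=D, msg='done')): A:[] B:[] C:[] D:[done]
After 4 (process(D)): A:[] B:[] C:[] D:[]

(empty)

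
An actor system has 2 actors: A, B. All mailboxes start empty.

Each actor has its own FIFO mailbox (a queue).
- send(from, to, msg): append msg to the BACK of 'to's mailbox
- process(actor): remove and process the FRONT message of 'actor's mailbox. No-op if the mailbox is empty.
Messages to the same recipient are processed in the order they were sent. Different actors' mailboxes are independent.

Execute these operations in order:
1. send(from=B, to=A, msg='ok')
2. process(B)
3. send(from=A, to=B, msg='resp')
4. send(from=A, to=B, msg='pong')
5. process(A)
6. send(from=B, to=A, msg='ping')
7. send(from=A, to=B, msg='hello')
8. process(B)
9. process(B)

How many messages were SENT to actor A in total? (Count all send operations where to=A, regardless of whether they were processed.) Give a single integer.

Answer: 2

Derivation:
After 1 (send(from=B, to=A, msg='ok')): A:[ok] B:[]
After 2 (process(B)): A:[ok] B:[]
After 3 (send(from=A, to=B, msg='resp')): A:[ok] B:[resp]
After 4 (send(from=A, to=B, msg='pong')): A:[ok] B:[resp,pong]
After 5 (process(A)): A:[] B:[resp,pong]
After 6 (send(from=B, to=A, msg='ping')): A:[ping] B:[resp,pong]
After 7 (send(from=A, to=B, msg='hello')): A:[ping] B:[resp,pong,hello]
After 8 (process(B)): A:[ping] B:[pong,hello]
After 9 (process(B)): A:[ping] B:[hello]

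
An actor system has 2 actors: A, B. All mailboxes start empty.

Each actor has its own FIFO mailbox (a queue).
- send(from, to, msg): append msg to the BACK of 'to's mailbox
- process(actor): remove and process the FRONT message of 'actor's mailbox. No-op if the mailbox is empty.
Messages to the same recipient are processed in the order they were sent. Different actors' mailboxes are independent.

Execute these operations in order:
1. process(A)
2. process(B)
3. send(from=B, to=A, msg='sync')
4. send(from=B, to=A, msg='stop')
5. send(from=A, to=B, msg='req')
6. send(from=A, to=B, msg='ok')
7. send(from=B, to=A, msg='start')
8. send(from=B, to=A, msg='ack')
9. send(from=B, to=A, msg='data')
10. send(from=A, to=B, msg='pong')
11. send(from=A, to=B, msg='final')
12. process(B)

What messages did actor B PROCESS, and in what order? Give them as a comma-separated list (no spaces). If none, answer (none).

After 1 (process(A)): A:[] B:[]
After 2 (process(B)): A:[] B:[]
After 3 (send(from=B, to=A, msg='sync')): A:[sync] B:[]
After 4 (send(from=B, to=A, msg='stop')): A:[sync,stop] B:[]
After 5 (send(from=A, to=B, msg='req')): A:[sync,stop] B:[req]
After 6 (send(from=A, to=B, msg='ok')): A:[sync,stop] B:[req,ok]
After 7 (send(from=B, to=A, msg='start')): A:[sync,stop,start] B:[req,ok]
After 8 (send(from=B, to=A, msg='ack')): A:[sync,stop,start,ack] B:[req,ok]
After 9 (send(from=B, to=A, msg='data')): A:[sync,stop,start,ack,data] B:[req,ok]
After 10 (send(from=A, to=B, msg='pong')): A:[sync,stop,start,ack,data] B:[req,ok,pong]
After 11 (send(from=A, to=B, msg='final')): A:[sync,stop,start,ack,data] B:[req,ok,pong,final]
After 12 (process(B)): A:[sync,stop,start,ack,data] B:[ok,pong,final]

Answer: req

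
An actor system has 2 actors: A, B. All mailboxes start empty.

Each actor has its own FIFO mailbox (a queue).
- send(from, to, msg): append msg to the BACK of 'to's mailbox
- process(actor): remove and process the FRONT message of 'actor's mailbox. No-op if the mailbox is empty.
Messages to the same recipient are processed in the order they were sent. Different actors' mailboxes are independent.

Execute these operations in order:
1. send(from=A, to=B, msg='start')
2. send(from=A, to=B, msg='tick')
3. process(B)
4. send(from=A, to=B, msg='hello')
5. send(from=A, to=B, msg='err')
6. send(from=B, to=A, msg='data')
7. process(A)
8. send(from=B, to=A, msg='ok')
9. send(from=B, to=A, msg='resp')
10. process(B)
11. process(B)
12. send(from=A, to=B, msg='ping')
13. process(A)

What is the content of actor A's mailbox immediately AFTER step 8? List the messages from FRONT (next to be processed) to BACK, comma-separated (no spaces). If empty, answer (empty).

After 1 (send(from=A, to=B, msg='start')): A:[] B:[start]
After 2 (send(from=A, to=B, msg='tick')): A:[] B:[start,tick]
After 3 (process(B)): A:[] B:[tick]
After 4 (send(from=A, to=B, msg='hello')): A:[] B:[tick,hello]
After 5 (send(from=A, to=B, msg='err')): A:[] B:[tick,hello,err]
After 6 (send(from=B, to=A, msg='data')): A:[data] B:[tick,hello,err]
After 7 (process(A)): A:[] B:[tick,hello,err]
After 8 (send(from=B, to=A, msg='ok')): A:[ok] B:[tick,hello,err]

ok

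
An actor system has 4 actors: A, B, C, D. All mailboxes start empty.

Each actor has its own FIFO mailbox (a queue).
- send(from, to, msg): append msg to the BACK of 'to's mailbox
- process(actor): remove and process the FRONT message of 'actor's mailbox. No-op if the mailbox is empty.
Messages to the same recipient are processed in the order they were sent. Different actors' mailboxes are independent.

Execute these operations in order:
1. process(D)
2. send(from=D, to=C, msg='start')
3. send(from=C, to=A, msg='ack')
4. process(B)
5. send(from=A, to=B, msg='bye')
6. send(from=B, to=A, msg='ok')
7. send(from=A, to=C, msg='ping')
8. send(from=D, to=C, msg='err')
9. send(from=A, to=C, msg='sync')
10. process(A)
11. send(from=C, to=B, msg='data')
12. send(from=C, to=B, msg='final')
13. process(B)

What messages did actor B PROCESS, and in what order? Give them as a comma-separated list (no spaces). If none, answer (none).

After 1 (process(D)): A:[] B:[] C:[] D:[]
After 2 (send(from=D, to=C, msg='start')): A:[] B:[] C:[start] D:[]
After 3 (send(from=C, to=A, msg='ack')): A:[ack] B:[] C:[start] D:[]
After 4 (process(B)): A:[ack] B:[] C:[start] D:[]
After 5 (send(from=A, to=B, msg='bye')): A:[ack] B:[bye] C:[start] D:[]
After 6 (send(from=B, to=A, msg='ok')): A:[ack,ok] B:[bye] C:[start] D:[]
After 7 (send(from=A, to=C, msg='ping')): A:[ack,ok] B:[bye] C:[start,ping] D:[]
After 8 (send(from=D, to=C, msg='err')): A:[ack,ok] B:[bye] C:[start,ping,err] D:[]
After 9 (send(from=A, to=C, msg='sync')): A:[ack,ok] B:[bye] C:[start,ping,err,sync] D:[]
After 10 (process(A)): A:[ok] B:[bye] C:[start,ping,err,sync] D:[]
After 11 (send(from=C, to=B, msg='data')): A:[ok] B:[bye,data] C:[start,ping,err,sync] D:[]
After 12 (send(from=C, to=B, msg='final')): A:[ok] B:[bye,data,final] C:[start,ping,err,sync] D:[]
After 13 (process(B)): A:[ok] B:[data,final] C:[start,ping,err,sync] D:[]

Answer: bye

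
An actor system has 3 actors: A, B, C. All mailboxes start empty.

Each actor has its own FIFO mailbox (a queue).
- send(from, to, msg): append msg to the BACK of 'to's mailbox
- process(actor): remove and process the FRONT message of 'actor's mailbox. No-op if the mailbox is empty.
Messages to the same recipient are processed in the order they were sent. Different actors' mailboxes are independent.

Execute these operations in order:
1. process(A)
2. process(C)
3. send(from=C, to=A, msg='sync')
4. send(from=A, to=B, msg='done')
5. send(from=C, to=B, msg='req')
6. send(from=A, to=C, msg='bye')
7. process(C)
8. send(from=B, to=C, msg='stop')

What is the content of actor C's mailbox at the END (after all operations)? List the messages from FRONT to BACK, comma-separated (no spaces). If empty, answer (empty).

Answer: stop

Derivation:
After 1 (process(A)): A:[] B:[] C:[]
After 2 (process(C)): A:[] B:[] C:[]
After 3 (send(from=C, to=A, msg='sync')): A:[sync] B:[] C:[]
After 4 (send(from=A, to=B, msg='done')): A:[sync] B:[done] C:[]
After 5 (send(from=C, to=B, msg='req')): A:[sync] B:[done,req] C:[]
After 6 (send(from=A, to=C, msg='bye')): A:[sync] B:[done,req] C:[bye]
After 7 (process(C)): A:[sync] B:[done,req] C:[]
After 8 (send(from=B, to=C, msg='stop')): A:[sync] B:[done,req] C:[stop]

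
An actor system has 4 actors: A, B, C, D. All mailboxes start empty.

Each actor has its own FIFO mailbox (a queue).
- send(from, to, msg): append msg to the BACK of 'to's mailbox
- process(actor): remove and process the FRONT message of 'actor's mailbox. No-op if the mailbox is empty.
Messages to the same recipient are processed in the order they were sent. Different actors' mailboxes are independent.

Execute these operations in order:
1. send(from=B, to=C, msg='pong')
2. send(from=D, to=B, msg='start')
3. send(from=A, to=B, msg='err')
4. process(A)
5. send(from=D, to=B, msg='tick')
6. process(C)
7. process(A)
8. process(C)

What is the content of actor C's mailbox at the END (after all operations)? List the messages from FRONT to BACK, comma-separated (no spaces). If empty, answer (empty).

After 1 (send(from=B, to=C, msg='pong')): A:[] B:[] C:[pong] D:[]
After 2 (send(from=D, to=B, msg='start')): A:[] B:[start] C:[pong] D:[]
After 3 (send(from=A, to=B, msg='err')): A:[] B:[start,err] C:[pong] D:[]
After 4 (process(A)): A:[] B:[start,err] C:[pong] D:[]
After 5 (send(from=D, to=B, msg='tick')): A:[] B:[start,err,tick] C:[pong] D:[]
After 6 (process(C)): A:[] B:[start,err,tick] C:[] D:[]
After 7 (process(A)): A:[] B:[start,err,tick] C:[] D:[]
After 8 (process(C)): A:[] B:[start,err,tick] C:[] D:[]

Answer: (empty)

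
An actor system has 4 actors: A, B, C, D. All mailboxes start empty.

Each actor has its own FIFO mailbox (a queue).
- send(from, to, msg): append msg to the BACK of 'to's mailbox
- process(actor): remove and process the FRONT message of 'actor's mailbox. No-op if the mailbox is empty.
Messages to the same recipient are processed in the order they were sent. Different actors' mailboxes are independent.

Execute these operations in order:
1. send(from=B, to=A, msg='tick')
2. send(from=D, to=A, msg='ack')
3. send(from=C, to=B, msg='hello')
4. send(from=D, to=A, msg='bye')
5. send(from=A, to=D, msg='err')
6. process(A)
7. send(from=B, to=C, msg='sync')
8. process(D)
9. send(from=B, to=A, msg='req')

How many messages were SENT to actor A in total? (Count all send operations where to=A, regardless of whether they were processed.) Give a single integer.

Answer: 4

Derivation:
After 1 (send(from=B, to=A, msg='tick')): A:[tick] B:[] C:[] D:[]
After 2 (send(from=D, to=A, msg='ack')): A:[tick,ack] B:[] C:[] D:[]
After 3 (send(from=C, to=B, msg='hello')): A:[tick,ack] B:[hello] C:[] D:[]
After 4 (send(from=D, to=A, msg='bye')): A:[tick,ack,bye] B:[hello] C:[] D:[]
After 5 (send(from=A, to=D, msg='err')): A:[tick,ack,bye] B:[hello] C:[] D:[err]
After 6 (process(A)): A:[ack,bye] B:[hello] C:[] D:[err]
After 7 (send(from=B, to=C, msg='sync')): A:[ack,bye] B:[hello] C:[sync] D:[err]
After 8 (process(D)): A:[ack,bye] B:[hello] C:[sync] D:[]
After 9 (send(from=B, to=A, msg='req')): A:[ack,bye,req] B:[hello] C:[sync] D:[]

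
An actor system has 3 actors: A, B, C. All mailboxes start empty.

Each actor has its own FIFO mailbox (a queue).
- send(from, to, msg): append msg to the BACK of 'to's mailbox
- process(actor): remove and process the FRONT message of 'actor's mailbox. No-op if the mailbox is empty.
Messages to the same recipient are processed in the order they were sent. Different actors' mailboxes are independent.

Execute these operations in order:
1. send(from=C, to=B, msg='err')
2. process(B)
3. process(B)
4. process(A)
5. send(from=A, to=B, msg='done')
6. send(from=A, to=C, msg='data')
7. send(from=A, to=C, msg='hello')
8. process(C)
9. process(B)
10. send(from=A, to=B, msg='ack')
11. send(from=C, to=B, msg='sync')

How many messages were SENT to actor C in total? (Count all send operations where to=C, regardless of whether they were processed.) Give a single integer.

After 1 (send(from=C, to=B, msg='err')): A:[] B:[err] C:[]
After 2 (process(B)): A:[] B:[] C:[]
After 3 (process(B)): A:[] B:[] C:[]
After 4 (process(A)): A:[] B:[] C:[]
After 5 (send(from=A, to=B, msg='done')): A:[] B:[done] C:[]
After 6 (send(from=A, to=C, msg='data')): A:[] B:[done] C:[data]
After 7 (send(from=A, to=C, msg='hello')): A:[] B:[done] C:[data,hello]
After 8 (process(C)): A:[] B:[done] C:[hello]
After 9 (process(B)): A:[] B:[] C:[hello]
After 10 (send(from=A, to=B, msg='ack')): A:[] B:[ack] C:[hello]
After 11 (send(from=C, to=B, msg='sync')): A:[] B:[ack,sync] C:[hello]

Answer: 2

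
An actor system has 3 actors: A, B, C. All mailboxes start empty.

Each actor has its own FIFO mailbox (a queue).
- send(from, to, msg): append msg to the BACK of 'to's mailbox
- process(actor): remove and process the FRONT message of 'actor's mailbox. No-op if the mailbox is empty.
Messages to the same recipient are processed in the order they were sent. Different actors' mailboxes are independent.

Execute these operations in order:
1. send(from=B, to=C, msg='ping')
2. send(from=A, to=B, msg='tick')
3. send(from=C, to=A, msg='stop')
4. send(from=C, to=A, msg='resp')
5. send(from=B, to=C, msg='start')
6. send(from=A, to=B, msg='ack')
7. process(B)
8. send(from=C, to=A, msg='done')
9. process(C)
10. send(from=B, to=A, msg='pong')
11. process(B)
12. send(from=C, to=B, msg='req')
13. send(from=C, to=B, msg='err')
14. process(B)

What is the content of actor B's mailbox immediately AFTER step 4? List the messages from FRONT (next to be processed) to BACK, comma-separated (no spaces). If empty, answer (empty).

After 1 (send(from=B, to=C, msg='ping')): A:[] B:[] C:[ping]
After 2 (send(from=A, to=B, msg='tick')): A:[] B:[tick] C:[ping]
After 3 (send(from=C, to=A, msg='stop')): A:[stop] B:[tick] C:[ping]
After 4 (send(from=C, to=A, msg='resp')): A:[stop,resp] B:[tick] C:[ping]

tick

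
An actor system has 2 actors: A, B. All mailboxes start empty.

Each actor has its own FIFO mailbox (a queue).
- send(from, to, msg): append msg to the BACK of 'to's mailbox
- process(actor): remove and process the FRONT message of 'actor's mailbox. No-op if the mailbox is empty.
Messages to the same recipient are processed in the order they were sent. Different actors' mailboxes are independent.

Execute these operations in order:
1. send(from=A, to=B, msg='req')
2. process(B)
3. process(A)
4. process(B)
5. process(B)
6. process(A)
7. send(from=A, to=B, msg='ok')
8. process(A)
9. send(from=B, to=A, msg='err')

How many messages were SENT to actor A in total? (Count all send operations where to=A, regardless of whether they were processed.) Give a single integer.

After 1 (send(from=A, to=B, msg='req')): A:[] B:[req]
After 2 (process(B)): A:[] B:[]
After 3 (process(A)): A:[] B:[]
After 4 (process(B)): A:[] B:[]
After 5 (process(B)): A:[] B:[]
After 6 (process(A)): A:[] B:[]
After 7 (send(from=A, to=B, msg='ok')): A:[] B:[ok]
After 8 (process(A)): A:[] B:[ok]
After 9 (send(from=B, to=A, msg='err')): A:[err] B:[ok]

Answer: 1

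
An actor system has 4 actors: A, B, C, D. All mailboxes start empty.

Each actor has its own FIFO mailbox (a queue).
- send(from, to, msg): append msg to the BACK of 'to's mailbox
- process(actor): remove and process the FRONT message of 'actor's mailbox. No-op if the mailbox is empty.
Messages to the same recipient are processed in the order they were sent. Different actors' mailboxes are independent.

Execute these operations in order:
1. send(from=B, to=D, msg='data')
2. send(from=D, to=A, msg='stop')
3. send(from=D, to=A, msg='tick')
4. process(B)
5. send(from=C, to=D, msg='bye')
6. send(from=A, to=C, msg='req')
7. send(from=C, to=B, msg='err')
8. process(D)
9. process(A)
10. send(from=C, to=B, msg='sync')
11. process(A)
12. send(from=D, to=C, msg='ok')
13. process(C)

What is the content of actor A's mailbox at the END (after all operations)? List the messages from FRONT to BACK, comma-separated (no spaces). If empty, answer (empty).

Answer: (empty)

Derivation:
After 1 (send(from=B, to=D, msg='data')): A:[] B:[] C:[] D:[data]
After 2 (send(from=D, to=A, msg='stop')): A:[stop] B:[] C:[] D:[data]
After 3 (send(from=D, to=A, msg='tick')): A:[stop,tick] B:[] C:[] D:[data]
After 4 (process(B)): A:[stop,tick] B:[] C:[] D:[data]
After 5 (send(from=C, to=D, msg='bye')): A:[stop,tick] B:[] C:[] D:[data,bye]
After 6 (send(from=A, to=C, msg='req')): A:[stop,tick] B:[] C:[req] D:[data,bye]
After 7 (send(from=C, to=B, msg='err')): A:[stop,tick] B:[err] C:[req] D:[data,bye]
After 8 (process(D)): A:[stop,tick] B:[err] C:[req] D:[bye]
After 9 (process(A)): A:[tick] B:[err] C:[req] D:[bye]
After 10 (send(from=C, to=B, msg='sync')): A:[tick] B:[err,sync] C:[req] D:[bye]
After 11 (process(A)): A:[] B:[err,sync] C:[req] D:[bye]
After 12 (send(from=D, to=C, msg='ok')): A:[] B:[err,sync] C:[req,ok] D:[bye]
After 13 (process(C)): A:[] B:[err,sync] C:[ok] D:[bye]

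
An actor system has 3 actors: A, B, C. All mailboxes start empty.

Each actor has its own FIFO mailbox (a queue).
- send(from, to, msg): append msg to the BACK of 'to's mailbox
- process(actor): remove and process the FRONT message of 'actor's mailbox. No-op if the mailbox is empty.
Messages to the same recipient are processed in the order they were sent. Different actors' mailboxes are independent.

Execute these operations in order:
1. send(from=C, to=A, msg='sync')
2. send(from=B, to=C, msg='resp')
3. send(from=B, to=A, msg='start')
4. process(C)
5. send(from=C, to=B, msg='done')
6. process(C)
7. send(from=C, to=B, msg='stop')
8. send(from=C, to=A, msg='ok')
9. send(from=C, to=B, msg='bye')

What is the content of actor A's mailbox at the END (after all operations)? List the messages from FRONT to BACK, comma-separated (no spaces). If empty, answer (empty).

After 1 (send(from=C, to=A, msg='sync')): A:[sync] B:[] C:[]
After 2 (send(from=B, to=C, msg='resp')): A:[sync] B:[] C:[resp]
After 3 (send(from=B, to=A, msg='start')): A:[sync,start] B:[] C:[resp]
After 4 (process(C)): A:[sync,start] B:[] C:[]
After 5 (send(from=C, to=B, msg='done')): A:[sync,start] B:[done] C:[]
After 6 (process(C)): A:[sync,start] B:[done] C:[]
After 7 (send(from=C, to=B, msg='stop')): A:[sync,start] B:[done,stop] C:[]
After 8 (send(from=C, to=A, msg='ok')): A:[sync,start,ok] B:[done,stop] C:[]
After 9 (send(from=C, to=B, msg='bye')): A:[sync,start,ok] B:[done,stop,bye] C:[]

Answer: sync,start,ok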